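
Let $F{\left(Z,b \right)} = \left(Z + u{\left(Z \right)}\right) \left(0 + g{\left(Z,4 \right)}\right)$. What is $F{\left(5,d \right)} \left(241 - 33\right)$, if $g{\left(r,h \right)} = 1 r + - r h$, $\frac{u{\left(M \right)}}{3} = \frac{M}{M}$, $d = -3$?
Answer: $-24960$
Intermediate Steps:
$u{\left(M \right)} = 3$ ($u{\left(M \right)} = 3 \frac{M}{M} = 3 \cdot 1 = 3$)
$g{\left(r,h \right)} = r - h r$
$F{\left(Z,b \right)} = - 3 Z \left(3 + Z\right)$ ($F{\left(Z,b \right)} = \left(Z + 3\right) \left(0 + Z \left(1 - 4\right)\right) = \left(3 + Z\right) \left(0 + Z \left(1 - 4\right)\right) = \left(3 + Z\right) \left(0 + Z \left(-3\right)\right) = \left(3 + Z\right) \left(0 - 3 Z\right) = \left(3 + Z\right) \left(- 3 Z\right) = - 3 Z \left(3 + Z\right)$)
$F{\left(5,d \right)} \left(241 - 33\right) = \left(-3\right) 5 \left(3 + 5\right) \left(241 - 33\right) = \left(-3\right) 5 \cdot 8 \cdot 208 = \left(-120\right) 208 = -24960$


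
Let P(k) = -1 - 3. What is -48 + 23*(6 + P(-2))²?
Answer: 44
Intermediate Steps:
P(k) = -4
-48 + 23*(6 + P(-2))² = -48 + 23*(6 - 4)² = -48 + 23*2² = -48 + 23*4 = -48 + 92 = 44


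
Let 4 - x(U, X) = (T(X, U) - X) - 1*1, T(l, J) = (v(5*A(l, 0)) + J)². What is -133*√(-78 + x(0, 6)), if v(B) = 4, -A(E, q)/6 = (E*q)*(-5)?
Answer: -133*I*√83 ≈ -1211.7*I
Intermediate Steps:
A(E, q) = 30*E*q (A(E, q) = -6*E*q*(-5) = -(-30)*E*q = 30*E*q)
T(l, J) = (4 + J)²
x(U, X) = 5 + X - (4 + U)² (x(U, X) = 4 - (((4 + U)² - X) - 1*1) = 4 - (((4 + U)² - X) - 1) = 4 - (-1 + (4 + U)² - X) = 4 + (1 + X - (4 + U)²) = 5 + X - (4 + U)²)
-133*√(-78 + x(0, 6)) = -133*√(-78 + (5 + 6 - (4 + 0)²)) = -133*√(-78 + (5 + 6 - 1*4²)) = -133*√(-78 + (5 + 6 - 1*16)) = -133*√(-78 + (5 + 6 - 16)) = -133*√(-78 - 5) = -133*I*√83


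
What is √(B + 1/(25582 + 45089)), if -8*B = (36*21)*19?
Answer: I*√35869710428178/141342 ≈ 42.373*I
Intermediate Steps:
B = -3591/2 (B = -36*21*19/8 = -189*19/2 = -⅛*14364 = -3591/2 ≈ -1795.5)
√(B + 1/(25582 + 45089)) = √(-3591/2 + 1/(25582 + 45089)) = √(-3591/2 + 1/70671) = √(-253779559/141342) = I*√35869710428178/141342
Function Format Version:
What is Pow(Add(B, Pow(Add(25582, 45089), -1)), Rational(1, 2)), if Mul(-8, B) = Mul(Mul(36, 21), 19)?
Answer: Mul(Rational(1, 141342), I, Pow(35869710428178, Rational(1, 2))) ≈ Mul(42.373, I)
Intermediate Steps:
B = Rational(-3591, 2) (B = Mul(Rational(-1, 8), Mul(Mul(36, 21), 19)) = Mul(Rational(-1, 8), Mul(756, 19)) = Mul(Rational(-1, 8), 14364) = Rational(-3591, 2) ≈ -1795.5)
Pow(Add(B, Pow(Add(25582, 45089), -1)), Rational(1, 2)) = Pow(Add(Rational(-3591, 2), Pow(Add(25582, 45089), -1)), Rational(1, 2)) = Pow(Add(Rational(-3591, 2), Pow(70671, -1)), Rational(1, 2)) = Pow(Add(Rational(-3591, 2), Rational(1, 70671)), Rational(1, 2)) = Pow(Rational(-253779559, 141342), Rational(1, 2)) = Mul(Rational(1, 141342), I, Pow(35869710428178, Rational(1, 2)))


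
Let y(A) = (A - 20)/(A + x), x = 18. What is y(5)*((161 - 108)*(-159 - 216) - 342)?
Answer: 13185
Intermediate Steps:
y(A) = (-20 + A)/(18 + A) (y(A) = (A - 20)/(A + 18) = (-20 + A)/(18 + A))
y(5)*((161 - 108)*(-159 - 216) - 342) = ((-20 + 5)/(18 + 5))*((161 - 108)*(-159 - 216) - 342) = (-15/23)*(53*(-375) - 342) = ((1/23)*(-15))*(-19875 - 342) = -15/23*(-20217) = 13185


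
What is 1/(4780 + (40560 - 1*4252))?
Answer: 1/41088 ≈ 2.4338e-5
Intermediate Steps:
1/(4780 + (40560 - 1*4252)) = 1/(4780 + (40560 - 4252)) = 1/(4780 + 36308) = 1/41088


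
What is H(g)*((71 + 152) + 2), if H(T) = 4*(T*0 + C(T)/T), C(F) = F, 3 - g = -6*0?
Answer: 900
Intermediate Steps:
g = 3 (g = 3 - (-6)*0 = 3 - 1*0 = 3 + 0 = 3)
H(T) = 4 (H(T) = 4*(T*0 + T/T) = 4*(0 + 1) = 4*1 = 4)
H(g)*((71 + 152) + 2) = 4*((71 + 152) + 2) = 4*(223 + 2) = 4*225 = 900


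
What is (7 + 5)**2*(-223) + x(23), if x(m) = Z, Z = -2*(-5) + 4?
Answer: -32098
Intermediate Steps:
Z = 14 (Z = 10 + 4 = 14)
x(m) = 14
(7 + 5)**2*(-223) + x(23) = (7 + 5)**2*(-223) + 14 = 12**2*(-223) + 14 = 144*(-223) + 14 = -32112 + 14 = -32098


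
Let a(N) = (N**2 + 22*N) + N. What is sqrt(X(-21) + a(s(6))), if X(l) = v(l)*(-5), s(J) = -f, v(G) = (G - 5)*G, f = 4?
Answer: I*sqrt(2806) ≈ 52.972*I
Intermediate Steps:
v(G) = G*(-5 + G) (v(G) = (-5 + G)*G = G*(-5 + G))
s(J) = -4 (s(J) = -1*4 = -4)
a(N) = N**2 + 23*N
X(l) = -5*l*(-5 + l) (X(l) = (l*(-5 + l))*(-5) = -5*l*(-5 + l))
sqrt(X(-21) + a(s(6))) = sqrt(5*(-21)*(5 - 1*(-21)) - 4*(23 - 4)) = sqrt(5*(-21)*(5 + 21) - 4*19) = sqrt(5*(-21)*26 - 76) = sqrt(-2730 - 76) = sqrt(-2806) = I*sqrt(2806)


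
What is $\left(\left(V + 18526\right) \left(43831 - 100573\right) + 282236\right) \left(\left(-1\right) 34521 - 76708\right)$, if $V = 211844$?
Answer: $1453915670001616$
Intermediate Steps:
$\left(\left(V + 18526\right) \left(43831 - 100573\right) + 282236\right) \left(\left(-1\right) 34521 - 76708\right) = \left(\left(211844 + 18526\right) \left(43831 - 100573\right) + 282236\right) \left(\left(-1\right) 34521 - 76708\right) = \left(230370 \left(-56742\right) + 282236\right) \left(-34521 - 76708\right) = \left(-13071654540 + 282236\right) \left(-111229\right) = \left(-13071372304\right) \left(-111229\right) = 1453915670001616$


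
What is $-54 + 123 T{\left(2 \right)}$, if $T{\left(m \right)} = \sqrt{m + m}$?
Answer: $192$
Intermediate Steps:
$T{\left(m \right)} = \sqrt{2} \sqrt{m}$ ($T{\left(m \right)} = \sqrt{2 m} = \sqrt{2} \sqrt{m}$)
$-54 + 123 T{\left(2 \right)} = -54 + 123 \sqrt{2} \sqrt{2} = -54 + 123 \cdot 2 = -54 + 246 = 192$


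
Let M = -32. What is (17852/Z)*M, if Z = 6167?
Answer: -571264/6167 ≈ -92.632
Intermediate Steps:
(17852/Z)*M = (17852/6167)*(-32) = -571264/6167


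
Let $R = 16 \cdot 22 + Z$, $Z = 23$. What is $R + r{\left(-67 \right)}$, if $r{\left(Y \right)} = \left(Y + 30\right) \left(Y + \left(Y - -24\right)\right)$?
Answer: $4445$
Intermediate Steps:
$r{\left(Y \right)} = \left(24 + 2 Y\right) \left(30 + Y\right)$ ($r{\left(Y \right)} = \left(30 + Y\right) \left(Y + \left(Y + 24\right)\right) = \left(30 + Y\right) \left(Y + \left(24 + Y\right)\right) = \left(30 + Y\right) \left(24 + 2 Y\right) = \left(24 + 2 Y\right) \left(30 + Y\right)$)
$R = 375$ ($R = 16 \cdot 22 + 23 = 352 + 23 = 375$)
$R + r{\left(-67 \right)} = 375 + \left(720 + 2 \left(-67\right)^{2} + 84 \left(-67\right)\right) = 375 + \left(720 + 2 \cdot 4489 - 5628\right) = 375 + \left(720 + 8978 - 5628\right) = 375 + 4070 = 4445$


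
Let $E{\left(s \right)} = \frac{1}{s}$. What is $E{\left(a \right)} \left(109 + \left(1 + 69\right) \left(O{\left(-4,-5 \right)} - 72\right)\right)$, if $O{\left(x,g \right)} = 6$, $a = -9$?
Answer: $\frac{4511}{9} \approx 501.22$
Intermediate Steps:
$E{\left(a \right)} \left(109 + \left(1 + 69\right) \left(O{\left(-4,-5 \right)} - 72\right)\right) = \frac{109 + \left(1 + 69\right) \left(6 - 72\right)}{-9} = - \frac{109 + 70 \left(-66\right)}{9} = - \frac{109 - 4620}{9} = \left(- \frac{1}{9}\right) \left(-4511\right) = \frac{4511}{9}$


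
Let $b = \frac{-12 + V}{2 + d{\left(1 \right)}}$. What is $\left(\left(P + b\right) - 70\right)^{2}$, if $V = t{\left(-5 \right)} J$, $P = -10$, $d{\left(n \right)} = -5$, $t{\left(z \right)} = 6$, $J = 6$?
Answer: $7744$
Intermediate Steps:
$V = 36$ ($V = 6 \cdot 6 = 36$)
$b = -8$ ($b = \frac{-12 + 36}{2 - 5} = \frac{24}{-3} = 24 \left(- \frac{1}{3}\right) = -8$)
$\left(\left(P + b\right) - 70\right)^{2} = \left(\left(-10 - 8\right) - 70\right)^{2} = \left(-18 - 70\right)^{2} = \left(-88\right)^{2} = 7744$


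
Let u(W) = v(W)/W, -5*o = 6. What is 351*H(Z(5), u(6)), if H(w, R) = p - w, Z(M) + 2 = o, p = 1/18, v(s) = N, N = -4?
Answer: 11427/10 ≈ 1142.7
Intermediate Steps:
v(s) = -4
p = 1/18 ≈ 0.055556
o = -6/5 (o = -⅕*6 = -6/5 ≈ -1.2000)
Z(M) = -16/5 (Z(M) = -2 - 6/5 = -16/5)
u(W) = -4/W
H(w, R) = 1/18 - w
351*H(Z(5), u(6)) = 351*(1/18 - 1*(-16/5)) = 351*(1/18 + 16/5) = 351*(293/90) = 11427/10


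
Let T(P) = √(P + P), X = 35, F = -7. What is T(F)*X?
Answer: 35*I*√14 ≈ 130.96*I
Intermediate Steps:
T(P) = √2*√P (T(P) = √(2*P) = √2*√P)
T(F)*X = (√2*√(-7))*35 = (√2*(I*√7))*35 = (I*√14)*35 = 35*I*√14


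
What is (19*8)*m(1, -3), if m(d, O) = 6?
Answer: 912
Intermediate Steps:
(19*8)*m(1, -3) = (19*8)*6 = 152*6 = 912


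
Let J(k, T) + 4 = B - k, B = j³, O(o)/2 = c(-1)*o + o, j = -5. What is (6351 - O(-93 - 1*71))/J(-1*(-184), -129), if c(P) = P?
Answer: -6351/313 ≈ -20.291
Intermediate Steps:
O(o) = 0 (O(o) = 2*(-o + o) = 2*0 = 0)
B = -125 (B = (-5)³ = -125)
J(k, T) = -129 - k (J(k, T) = -4 + (-125 - k) = -129 - k)
(6351 - O(-93 - 1*71))/J(-1*(-184), -129) = (6351 - 1*0)/(-129 - (-1)*(-184)) = (6351 + 0)/(-129 - 1*184) = 6351/(-129 - 184) = 6351/(-313) = 6351*(-1/313) = -6351/313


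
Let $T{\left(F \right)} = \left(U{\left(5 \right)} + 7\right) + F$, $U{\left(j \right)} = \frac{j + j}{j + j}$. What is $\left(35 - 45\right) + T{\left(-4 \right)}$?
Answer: $-6$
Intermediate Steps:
$U{\left(j \right)} = 1$ ($U{\left(j \right)} = \frac{2 j}{2 j} = 2 j \frac{1}{2 j} = 1$)
$T{\left(F \right)} = 8 + F$ ($T{\left(F \right)} = \left(1 + 7\right) + F = 8 + F$)
$\left(35 - 45\right) + T{\left(-4 \right)} = \left(35 - 45\right) + \left(8 - 4\right) = -10 + 4 = -6$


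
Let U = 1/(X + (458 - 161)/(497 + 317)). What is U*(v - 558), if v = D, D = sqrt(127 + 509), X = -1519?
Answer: 41292/112379 - 148*sqrt(159)/112379 ≈ 0.35083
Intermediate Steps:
D = 2*sqrt(159) (D = sqrt(636) = 2*sqrt(159) ≈ 25.219)
v = 2*sqrt(159) ≈ 25.219
U = -74/112379 (U = 1/(-1519 + (458 - 161)/(497 + 317)) = 1/(-1519 + 297/814) = 1/(-1519 + 297*(1/814)) = 1/(-1519 + 27/74) = 1/(-112379/74) = -74/112379 ≈ -0.00065849)
U*(v - 558) = -74*(2*sqrt(159) - 558)/112379 = -74*(-558 + 2*sqrt(159))/112379 = 41292/112379 - 148*sqrt(159)/112379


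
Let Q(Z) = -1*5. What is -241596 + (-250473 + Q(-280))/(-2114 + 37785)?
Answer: -8618221394/35671 ≈ -2.4160e+5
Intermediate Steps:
Q(Z) = -5
-241596 + (-250473 + Q(-280))/(-2114 + 37785) = -241596 + (-250473 - 5)/(-2114 + 37785) = -241596 - 250478/35671 = -8618221394/35671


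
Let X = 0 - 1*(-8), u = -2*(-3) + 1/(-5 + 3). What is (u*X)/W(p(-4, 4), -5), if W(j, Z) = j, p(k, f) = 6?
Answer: 22/3 ≈ 7.3333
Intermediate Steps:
u = 11/2 (u = 6 + 1/(-2) = 6 - ½ = 11/2 ≈ 5.5000)
X = 8 (X = 0 + 8 = 8)
(u*X)/W(p(-4, 4), -5) = ((11/2)*8)/6 = 44*(⅙) = 22/3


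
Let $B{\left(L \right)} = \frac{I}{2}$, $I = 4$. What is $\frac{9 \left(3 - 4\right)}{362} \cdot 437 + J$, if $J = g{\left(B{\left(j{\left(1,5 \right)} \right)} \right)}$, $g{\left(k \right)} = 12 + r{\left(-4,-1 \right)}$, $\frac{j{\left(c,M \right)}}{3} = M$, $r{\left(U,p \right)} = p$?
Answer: $\frac{49}{362} \approx 0.13536$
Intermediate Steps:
$j{\left(c,M \right)} = 3 M$
$B{\left(L \right)} = 2$ ($B{\left(L \right)} = \frac{4}{2} = 4 \cdot \frac{1}{2} = 2$)
$g{\left(k \right)} = 11$ ($g{\left(k \right)} = 12 - 1 = 11$)
$J = 11$
$\frac{9 \left(3 - 4\right)}{362} \cdot 437 + J = \frac{9 \left(3 - 4\right)}{362} \cdot 437 + 11 = 9 \left(-1\right) \frac{1}{362} \cdot 437 + 11 = \left(-9\right) \frac{1}{362} \cdot 437 + 11 = \left(- \frac{9}{362}\right) 437 + 11 = - \frac{3933}{362} + 11 = \frac{49}{362}$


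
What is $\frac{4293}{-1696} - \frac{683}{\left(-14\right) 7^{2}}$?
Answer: $- \frac{16855}{10976} \approx -1.5356$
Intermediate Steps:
$\frac{4293}{-1696} - \frac{683}{\left(-14\right) 7^{2}} = 4293 \left(- \frac{1}{1696}\right) - \frac{683}{\left(-14\right) 49} = - \frac{81}{32} - \frac{683}{-686} = - \frac{81}{32} - - \frac{683}{686} = - \frac{81}{32} + \frac{683}{686} = - \frac{16855}{10976}$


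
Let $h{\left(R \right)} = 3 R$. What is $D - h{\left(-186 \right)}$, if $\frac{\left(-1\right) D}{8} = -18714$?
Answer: $150270$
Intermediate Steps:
$D = 149712$ ($D = \left(-8\right) \left(-18714\right) = 149712$)
$D - h{\left(-186 \right)} = 149712 - 3 \left(-186\right) = 149712 - -558 = 149712 + 558 = 150270$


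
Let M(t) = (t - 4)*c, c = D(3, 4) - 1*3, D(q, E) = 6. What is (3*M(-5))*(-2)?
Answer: 162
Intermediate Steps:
c = 3 (c = 6 - 1*3 = 6 - 3 = 3)
M(t) = -12 + 3*t (M(t) = (t - 4)*3 = (-4 + t)*3 = -12 + 3*t)
(3*M(-5))*(-2) = (3*(-12 + 3*(-5)))*(-2) = (3*(-12 - 15))*(-2) = (3*(-27))*(-2) = -81*(-2) = 162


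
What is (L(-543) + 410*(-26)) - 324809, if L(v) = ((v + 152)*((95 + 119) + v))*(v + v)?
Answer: -140037423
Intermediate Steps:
L(v) = 2*v*(152 + v)*(214 + v) (L(v) = ((152 + v)*(214 + v))*(2*v) = 2*v*(152 + v)*(214 + v))
(L(-543) + 410*(-26)) - 324809 = (2*(-543)*(32528 + (-543)**2 + 366*(-543)) + 410*(-26)) - 324809 = (2*(-543)*(32528 + 294849 - 198738) - 10660) - 324809 = (2*(-543)*128639 - 10660) - 324809 = (-139701954 - 10660) - 324809 = -139712614 - 324809 = -140037423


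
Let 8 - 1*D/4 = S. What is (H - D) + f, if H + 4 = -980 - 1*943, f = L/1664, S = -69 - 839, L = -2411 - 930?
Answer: -715905/128 ≈ -5593.0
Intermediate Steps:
L = -3341
S = -908
f = -257/128 (f = -3341/1664 = -3341*1/1664 = -257/128 ≈ -2.0078)
D = 3664 (D = 32 - 4*(-908) = 32 + 3632 = 3664)
H = -1927 (H = -4 + (-980 - 1*943) = -4 + (-980 - 943) = -4 - 1923 = -1927)
(H - D) + f = (-1927 - 1*3664) - 257/128 = (-1927 - 3664) - 257/128 = -5591 - 257/128 = -715905/128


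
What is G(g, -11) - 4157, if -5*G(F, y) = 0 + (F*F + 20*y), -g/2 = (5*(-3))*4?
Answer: -6993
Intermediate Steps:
g = 120 (g = -2*5*(-3)*4 = -(-30)*4 = -2*(-60) = 120)
G(F, y) = -4*y - F²/5 (G(F, y) = -(0 + (F*F + 20*y))/5 = -(0 + (F² + 20*y))/5 = -(F² + 20*y)/5 = -4*y - F²/5)
G(g, -11) - 4157 = (-4*(-11) - ⅕*120²) - 4157 = (44 - ⅕*14400) - 4157 = (44 - 2880) - 4157 = -2836 - 4157 = -6993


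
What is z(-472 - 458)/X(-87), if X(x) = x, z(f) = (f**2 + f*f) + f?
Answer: -576290/29 ≈ -19872.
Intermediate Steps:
z(f) = f + 2*f**2 (z(f) = (f**2 + f**2) + f = 2*f**2 + f = f + 2*f**2)
z(-472 - 458)/X(-87) = ((-472 - 458)*(1 + 2*(-472 - 458)))/(-87) = -930*(1 + 2*(-930))*(-1/87) = -930*(1 - 1860)*(-1/87) = -930*(-1859)*(-1/87) = 1728870*(-1/87) = -576290/29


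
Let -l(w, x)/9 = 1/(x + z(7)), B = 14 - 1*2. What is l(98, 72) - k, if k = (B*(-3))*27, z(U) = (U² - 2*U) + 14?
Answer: 117603/121 ≈ 971.93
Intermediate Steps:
z(U) = 14 + U² - 2*U
B = 12 (B = 14 - 2 = 12)
l(w, x) = -9/(49 + x) (l(w, x) = -9/(x + (14 + 7² - 2*7)) = -9/(x + (14 + 49 - 14)) = -9/(x + 49) = -9/(49 + x))
k = -972 (k = (12*(-3))*27 = -36*27 = -972)
l(98, 72) - k = -9/(49 + 72) - 1*(-972) = -9/121 + 972 = 117603/121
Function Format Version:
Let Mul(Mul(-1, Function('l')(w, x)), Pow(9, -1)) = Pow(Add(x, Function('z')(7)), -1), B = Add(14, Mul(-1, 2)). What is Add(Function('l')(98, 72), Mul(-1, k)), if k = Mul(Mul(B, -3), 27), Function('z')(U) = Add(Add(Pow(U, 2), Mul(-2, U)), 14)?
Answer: Rational(117603, 121) ≈ 971.93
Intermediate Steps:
Function('z')(U) = Add(14, Pow(U, 2), Mul(-2, U))
B = 12 (B = Add(14, -2) = 12)
Function('l')(w, x) = Mul(-9, Pow(Add(49, x), -1)) (Function('l')(w, x) = Mul(-9, Pow(Add(x, Add(14, Pow(7, 2), Mul(-2, 7))), -1)) = Mul(-9, Pow(Add(x, Add(14, 49, -14)), -1)) = Mul(-9, Pow(Add(x, 49), -1)) = Mul(-9, Pow(Add(49, x), -1)))
k = -972 (k = Mul(Mul(12, -3), 27) = Mul(-36, 27) = -972)
Add(Function('l')(98, 72), Mul(-1, k)) = Add(Mul(-9, Pow(Add(49, 72), -1)), Mul(-1, -972)) = Add(Mul(-9, Pow(121, -1)), 972) = Add(Mul(-9, Rational(1, 121)), 972) = Add(Rational(-9, 121), 972) = Rational(117603, 121)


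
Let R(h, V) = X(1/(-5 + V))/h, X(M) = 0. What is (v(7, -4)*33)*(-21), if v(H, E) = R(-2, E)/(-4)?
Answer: 0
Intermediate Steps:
R(h, V) = 0 (R(h, V) = 0/h = 0)
v(H, E) = 0 (v(H, E) = 0/(-4) = 0*(-¼) = 0)
(v(7, -4)*33)*(-21) = (0*33)*(-21) = 0*(-21) = 0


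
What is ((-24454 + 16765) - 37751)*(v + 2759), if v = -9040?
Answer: 285408640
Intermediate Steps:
((-24454 + 16765) - 37751)*(v + 2759) = ((-24454 + 16765) - 37751)*(-9040 + 2759) = (-7689 - 37751)*(-6281) = -45440*(-6281) = 285408640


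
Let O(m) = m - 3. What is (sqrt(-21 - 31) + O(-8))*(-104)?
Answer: 1144 - 208*I*sqrt(13) ≈ 1144.0 - 749.96*I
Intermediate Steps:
O(m) = -3 + m
(sqrt(-21 - 31) + O(-8))*(-104) = (sqrt(-21 - 31) + (-3 - 8))*(-104) = (sqrt(-52) - 11)*(-104) = (2*I*sqrt(13) - 11)*(-104) = (-11 + 2*I*sqrt(13))*(-104) = 1144 - 208*I*sqrt(13)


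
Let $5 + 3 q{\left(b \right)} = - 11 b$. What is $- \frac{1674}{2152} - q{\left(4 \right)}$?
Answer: $\frac{50213}{3228} \approx 15.555$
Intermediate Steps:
$q{\left(b \right)} = - \frac{5}{3} - \frac{11 b}{3}$ ($q{\left(b \right)} = - \frac{5}{3} + \frac{\left(-11\right) b}{3} = - \frac{5}{3} - \frac{11 b}{3}$)
$- \frac{1674}{2152} - q{\left(4 \right)} = - \frac{1674}{2152} - \left(- \frac{5}{3} - \frac{44}{3}\right) = \left(-1674\right) \frac{1}{2152} - \left(- \frac{5}{3} - \frac{44}{3}\right) = - \frac{837}{1076} - - \frac{49}{3} = - \frac{837}{1076} + \frac{49}{3} = \frac{50213}{3228}$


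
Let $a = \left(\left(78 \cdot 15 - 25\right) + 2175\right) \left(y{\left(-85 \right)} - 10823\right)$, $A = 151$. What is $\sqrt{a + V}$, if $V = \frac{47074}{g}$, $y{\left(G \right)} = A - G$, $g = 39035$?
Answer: $\frac{i \sqrt{53557383192995410}}{39035} \approx 5928.6 i$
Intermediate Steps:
$y{\left(G \right)} = 151 - G$
$V = \frac{47074}{39035} \approx 1.2059$
$a = -35148840$ ($a = \left(\left(78 \cdot 15 - 25\right) + 2175\right) \left(\left(151 - -85\right) - 10823\right) = \left(\left(1170 - 25\right) + 2175\right) \left(\left(151 + 85\right) - 10823\right) = \left(1145 + 2175\right) \left(236 - 10823\right) = 3320 \left(-10587\right) = -35148840$)
$\sqrt{a + V} = \sqrt{-35148840 + \frac{47074}{39035}} = \sqrt{- \frac{1372034922326}{39035}} = \frac{i \sqrt{53557383192995410}}{39035}$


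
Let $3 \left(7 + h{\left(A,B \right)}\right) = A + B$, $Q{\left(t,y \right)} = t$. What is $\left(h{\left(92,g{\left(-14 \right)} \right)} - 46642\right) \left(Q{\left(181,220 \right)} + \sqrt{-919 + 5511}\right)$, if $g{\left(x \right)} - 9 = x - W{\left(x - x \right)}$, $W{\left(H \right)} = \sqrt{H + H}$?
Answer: $-8438220 - 186480 \sqrt{287} \approx -1.1597 \cdot 10^{7}$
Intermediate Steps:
$W{\left(H \right)} = \sqrt{2} \sqrt{H}$ ($W{\left(H \right)} = \sqrt{2 H} = \sqrt{2} \sqrt{H}$)
$g{\left(x \right)} = 9 + x$ ($g{\left(x \right)} = 9 + \left(x - \sqrt{2} \sqrt{x - x}\right) = 9 + \left(x - \sqrt{2} \sqrt{0}\right) = 9 + \left(x - \sqrt{2} \cdot 0\right) = 9 + \left(x - 0\right) = 9 + \left(x + 0\right) = 9 + x$)
$h{\left(A,B \right)} = -7 + \frac{A}{3} + \frac{B}{3}$ ($h{\left(A,B \right)} = -7 + \frac{A + B}{3} = -7 + \left(\frac{A}{3} + \frac{B}{3}\right) = -7 + \frac{A}{3} + \frac{B}{3}$)
$\left(h{\left(92,g{\left(-14 \right)} \right)} - 46642\right) \left(Q{\left(181,220 \right)} + \sqrt{-919 + 5511}\right) = \left(\left(-7 + \frac{1}{3} \cdot 92 + \frac{9 - 14}{3}\right) - 46642\right) \left(181 + \sqrt{-919 + 5511}\right) = \left(\left(-7 + \frac{92}{3} + \frac{1}{3} \left(-5\right)\right) - 46642\right) \left(181 + \sqrt{4592}\right) = \left(\left(-7 + \frac{92}{3} - \frac{5}{3}\right) - 46642\right) \left(181 + 4 \sqrt{287}\right) = \left(22 - 46642\right) \left(181 + 4 \sqrt{287}\right) = - 46620 \left(181 + 4 \sqrt{287}\right) = -8438220 - 186480 \sqrt{287}$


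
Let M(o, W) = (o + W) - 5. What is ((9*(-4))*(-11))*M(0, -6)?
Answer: -4356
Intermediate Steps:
M(o, W) = -5 + W + o (M(o, W) = (W + o) - 5 = -5 + W + o)
((9*(-4))*(-11))*M(0, -6) = ((9*(-4))*(-11))*(-5 - 6 + 0) = -36*(-11)*(-11) = 396*(-11) = -4356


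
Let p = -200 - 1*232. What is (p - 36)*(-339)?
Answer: 158652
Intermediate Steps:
p = -432 (p = -200 - 232 = -432)
(p - 36)*(-339) = (-432 - 36)*(-339) = -468*(-339) = 158652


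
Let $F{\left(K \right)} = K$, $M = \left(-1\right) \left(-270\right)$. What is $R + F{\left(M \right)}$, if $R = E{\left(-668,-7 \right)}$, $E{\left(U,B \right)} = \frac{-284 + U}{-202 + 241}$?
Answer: $\frac{9578}{39} \approx 245.59$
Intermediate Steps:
$M = 270$
$E{\left(U,B \right)} = - \frac{284}{39} + \frac{U}{39}$ ($E{\left(U,B \right)} = \frac{-284 + U}{39} = \left(-284 + U\right) \frac{1}{39} = - \frac{284}{39} + \frac{U}{39}$)
$R = - \frac{952}{39}$ ($R = - \frac{284}{39} + \frac{1}{39} \left(-668\right) = - \frac{284}{39} - \frac{668}{39} = - \frac{952}{39} \approx -24.41$)
$R + F{\left(M \right)} = - \frac{952}{39} + 270 = \frac{9578}{39}$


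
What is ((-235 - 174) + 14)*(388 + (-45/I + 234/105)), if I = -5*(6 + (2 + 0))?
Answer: -8656741/56 ≈ -1.5458e+5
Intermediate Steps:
I = -40 (I = -5*(6 + 2) = -5*8 = -40)
((-235 - 174) + 14)*(388 + (-45/I + 234/105)) = ((-235 - 174) + 14)*(388 + (-45/(-40) + 234/105)) = (-409 + 14)*(388 + (-45*(-1/40) + 234*(1/105))) = -395*(388 + (9/8 + 78/35)) = -395*(388 + 939/280) = -395*109579/280 = -8656741/56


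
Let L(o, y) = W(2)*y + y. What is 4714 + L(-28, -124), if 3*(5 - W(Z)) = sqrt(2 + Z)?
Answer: 12158/3 ≈ 4052.7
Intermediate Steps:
W(Z) = 5 - sqrt(2 + Z)/3
L(o, y) = 16*y/3 (L(o, y) = (5 - sqrt(2 + 2)/3)*y + y = (5 - sqrt(4)/3)*y + y = (5 - 1/3*2)*y + y = (5 - 2/3)*y + y = 13*y/3 + y = 16*y/3)
4714 + L(-28, -124) = 4714 + (16/3)*(-124) = 4714 - 1984/3 = 12158/3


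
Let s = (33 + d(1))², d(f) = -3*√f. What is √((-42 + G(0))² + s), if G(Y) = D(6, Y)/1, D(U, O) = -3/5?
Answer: 3*√7541/5 ≈ 52.103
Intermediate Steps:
D(U, O) = -⅗ (D(U, O) = -3*⅕ = -⅗)
G(Y) = -⅗ (G(Y) = -⅗/1 = -⅗*1 = -⅗)
s = 900 (s = (33 - 3*√1)² = (33 - 3*1)² = (33 - 3)² = 30² = 900)
√((-42 + G(0))² + s) = √((-42 - ⅗)² + 900) = √((-213/5)² + 900) = √(45369/25 + 900) = √(67869/25) = 3*√7541/5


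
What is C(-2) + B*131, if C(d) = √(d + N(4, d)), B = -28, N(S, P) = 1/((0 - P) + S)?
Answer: -3668 + I*√66/6 ≈ -3668.0 + 1.354*I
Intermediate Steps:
N(S, P) = 1/(S - P) (N(S, P) = 1/(-P + S) = 1/(S - P))
C(d) = √(d - 1/(-4 + d)) (C(d) = √(d - 1/(d - 1*4)) = √(d - 1/(d - 4)) = √(d - 1/(-4 + d)))
C(-2) + B*131 = √((-1 - 2*(-4 - 2))/(-4 - 2)) - 28*131 = √((-1 - 2*(-6))/(-6)) - 3668 = √(-(-1 + 12)/6) - 3668 = √(-⅙*11) - 3668 = √(-11/6) - 3668 = I*√66/6 - 3668 = -3668 + I*√66/6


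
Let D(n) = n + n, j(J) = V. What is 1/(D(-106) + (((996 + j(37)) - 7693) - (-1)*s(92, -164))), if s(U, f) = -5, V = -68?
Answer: -1/6982 ≈ -0.00014323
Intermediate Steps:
j(J) = -68
D(n) = 2*n
1/(D(-106) + (((996 + j(37)) - 7693) - (-1)*s(92, -164))) = 1/(2*(-106) + (((996 - 68) - 7693) - (-1)*(-5))) = 1/(-212 + ((928 - 7693) - 1*5)) = 1/(-212 + (-6765 - 5)) = 1/(-212 - 6770) = 1/(-6982) = -1/6982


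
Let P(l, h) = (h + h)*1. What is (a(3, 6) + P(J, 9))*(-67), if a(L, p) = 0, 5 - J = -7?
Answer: -1206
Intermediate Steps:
J = 12 (J = 5 - 1*(-7) = 5 + 7 = 12)
P(l, h) = 2*h (P(l, h) = (2*h)*1 = 2*h)
(a(3, 6) + P(J, 9))*(-67) = (0 + 2*9)*(-67) = (0 + 18)*(-67) = 18*(-67) = -1206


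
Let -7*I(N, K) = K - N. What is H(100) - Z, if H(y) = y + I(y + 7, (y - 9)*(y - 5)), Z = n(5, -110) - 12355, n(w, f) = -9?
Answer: 78710/7 ≈ 11244.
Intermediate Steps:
I(N, K) = -K/7 + N/7 (I(N, K) = -(K - N)/7 = -K/7 + N/7)
Z = -12364 (Z = -9 - 12355 = -12364)
H(y) = 1 + 8*y/7 - (-9 + y)*(-5 + y)/7 (H(y) = y + (-(y - 9)*(y - 5)/7 + (y + 7)/7) = y + (-(-9 + y)*(-5 + y)/7 + (7 + y)/7) = y + (-(-9 + y)*(-5 + y)/7 + (1 + y/7)) = y + (1 + y/7 - (-9 + y)*(-5 + y)/7) = 1 + 8*y/7 - (-9 + y)*(-5 + y)/7)
H(100) - Z = (-38/7 - ⅐*100² + (22/7)*100) - 1*(-12364) = (-38/7 - ⅐*10000 + 2200/7) + 12364 = (-38/7 - 10000/7 + 2200/7) + 12364 = -7838/7 + 12364 = 78710/7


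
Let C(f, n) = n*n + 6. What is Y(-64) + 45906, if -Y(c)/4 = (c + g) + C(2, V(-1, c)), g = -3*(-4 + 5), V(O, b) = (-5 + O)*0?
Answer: 46150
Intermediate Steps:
V(O, b) = 0
C(f, n) = 6 + n² (C(f, n) = n² + 6 = 6 + n²)
g = -3 (g = -3*1 = -3)
Y(c) = -12 - 4*c (Y(c) = -4*((c - 3) + (6 + 0²)) = -4*((-3 + c) + (6 + 0)) = -4*((-3 + c) + 6) = -4*(3 + c) = -12 - 4*c)
Y(-64) + 45906 = (-12 - 4*(-64)) + 45906 = (-12 + 256) + 45906 = 244 + 45906 = 46150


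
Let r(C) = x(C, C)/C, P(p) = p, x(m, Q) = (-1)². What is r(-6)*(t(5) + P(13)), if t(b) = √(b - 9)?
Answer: -13/6 - I/3 ≈ -2.1667 - 0.33333*I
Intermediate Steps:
t(b) = √(-9 + b)
x(m, Q) = 1
r(C) = 1/C
r(-6)*(t(5) + P(13)) = (√(-9 + 5) + 13)/(-6) = -(√(-4) + 13)/6 = -(2*I + 13)/6 = -(13 + 2*I)/6 = -13/6 - I/3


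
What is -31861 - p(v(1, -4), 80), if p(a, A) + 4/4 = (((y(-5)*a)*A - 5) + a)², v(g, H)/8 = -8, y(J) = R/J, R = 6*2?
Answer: -149335821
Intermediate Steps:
R = 12
y(J) = 12/J
v(g, H) = -64 (v(g, H) = 8*(-8) = -64)
p(a, A) = -1 + (-5 + a - 12*A*a/5)² (p(a, A) = -1 + ((((12/(-5))*a)*A - 5) + a)² = -1 + ((((12*(-⅕))*a)*A - 5) + a)² = -1 + (((-12*a/5)*A - 5) + a)² = -1 + ((-12*A*a/5 - 5) + a)² = -1 + ((-5 - 12*A*a/5) + a)² = -1 + (-5 + a - 12*A*a/5)²)
-31861 - p(v(1, -4), 80) = -31861 - (-1 + (-25 + 5*(-64) - 12*80*(-64))²/25) = -31861 - (-1 + (-25 - 320 + 61440)²/25) = -31861 - (-1 + (1/25)*61095²) = -31861 - (-1 + (1/25)*3732599025) = -31861 - (-1 + 149303961) = -31861 - 1*149303960 = -31861 - 149303960 = -149335821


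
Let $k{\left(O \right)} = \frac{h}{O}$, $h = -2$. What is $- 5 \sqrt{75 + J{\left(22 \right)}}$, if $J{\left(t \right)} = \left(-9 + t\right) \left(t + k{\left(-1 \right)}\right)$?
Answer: $- 15 \sqrt{43} \approx -98.362$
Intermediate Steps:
$k{\left(O \right)} = - \frac{2}{O}$
$J{\left(t \right)} = \left(-9 + t\right) \left(2 + t\right)$ ($J{\left(t \right)} = \left(-9 + t\right) \left(t - \frac{2}{-1}\right) = \left(-9 + t\right) \left(t - -2\right) = \left(-9 + t\right) \left(t + 2\right) = \left(-9 + t\right) \left(2 + t\right)$)
$- 5 \sqrt{75 + J{\left(22 \right)}} = - 5 \sqrt{75 - \left(172 - 484\right)} = - 5 \sqrt{75 - -312} = - 5 \sqrt{75 + 312} = - 5 \sqrt{387} = - 5 \cdot 3 \sqrt{43} = - 15 \sqrt{43}$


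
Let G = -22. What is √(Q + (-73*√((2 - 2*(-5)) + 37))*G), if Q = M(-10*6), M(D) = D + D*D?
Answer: √14782 ≈ 121.58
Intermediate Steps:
M(D) = D + D²
Q = 3540 (Q = (-10*6)*(1 - 10*6) = -60*(1 - 60) = -60*(-59) = 3540)
√(Q + (-73*√((2 - 2*(-5)) + 37))*G) = √(3540 - 73*√((2 - 2*(-5)) + 37)*(-22)) = √(3540 - 73*√((2 + 10) + 37)*(-22)) = √(3540 - 73*√(12 + 37)*(-22)) = √(3540 - 73*√49*(-22)) = √(3540 - 73*7*(-22)) = √(3540 - 511*(-22)) = √(3540 + 11242) = √14782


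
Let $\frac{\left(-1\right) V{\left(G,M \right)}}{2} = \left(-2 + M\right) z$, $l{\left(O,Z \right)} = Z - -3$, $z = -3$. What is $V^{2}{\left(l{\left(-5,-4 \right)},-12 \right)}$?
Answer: $7056$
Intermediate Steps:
$l{\left(O,Z \right)} = 3 + Z$ ($l{\left(O,Z \right)} = Z + 3 = 3 + Z$)
$V{\left(G,M \right)} = -12 + 6 M$ ($V{\left(G,M \right)} = - 2 \left(-2 + M\right) \left(-3\right) = - 2 \left(6 - 3 M\right) = -12 + 6 M$)
$V^{2}{\left(l{\left(-5,-4 \right)},-12 \right)} = \left(-12 + 6 \left(-12\right)\right)^{2} = \left(-12 - 72\right)^{2} = \left(-84\right)^{2} = 7056$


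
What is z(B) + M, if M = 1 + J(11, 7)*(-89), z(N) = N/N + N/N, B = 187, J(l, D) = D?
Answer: -620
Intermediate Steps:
z(N) = 2 (z(N) = 1 + 1 = 2)
M = -622 (M = 1 + 7*(-89) = 1 - 623 = -622)
z(B) + M = 2 - 622 = -620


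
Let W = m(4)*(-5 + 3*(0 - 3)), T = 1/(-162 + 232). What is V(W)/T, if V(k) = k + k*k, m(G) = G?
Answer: 215600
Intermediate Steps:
T = 1/70 ≈ 0.014286
W = -56 (W = 4*(-5 + 3*(0 - 3)) = 4*(-5 + 3*(-3)) = 4*(-5 - 9) = 4*(-14) = -56)
V(k) = k + k²
V(W)/T = (-56*(1 - 56))/(1/70) = -56*(-55)*70 = 3080*70 = 215600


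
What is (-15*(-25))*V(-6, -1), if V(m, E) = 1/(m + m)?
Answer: -125/4 ≈ -31.250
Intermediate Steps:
V(m, E) = 1/(2*m)
(-15*(-25))*V(-6, -1) = (-15*(-25))*((½)/(-6)) = 375*((½)*(-⅙)) = 375*(-1/12) = -125/4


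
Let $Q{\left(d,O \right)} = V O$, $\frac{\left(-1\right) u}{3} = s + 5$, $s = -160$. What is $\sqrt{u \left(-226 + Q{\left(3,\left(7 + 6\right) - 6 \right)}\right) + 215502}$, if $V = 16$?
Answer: $2 \sqrt{40623} \approx 403.1$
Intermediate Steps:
$u = 465$ ($u = - 3 \left(-160 + 5\right) = \left(-3\right) \left(-155\right) = 465$)
$Q{\left(d,O \right)} = 16 O$
$\sqrt{u \left(-226 + Q{\left(3,\left(7 + 6\right) - 6 \right)}\right) + 215502} = \sqrt{465 \left(-226 + 16 \left(\left(7 + 6\right) - 6\right)\right) + 215502} = \sqrt{465 \left(-226 + 16 \left(13 - 6\right)\right) + 215502} = \sqrt{465 \left(-226 + 16 \cdot 7\right) + 215502} = \sqrt{465 \left(-226 + 112\right) + 215502} = \sqrt{465 \left(-114\right) + 215502} = \sqrt{-53010 + 215502} = \sqrt{162492} = 2 \sqrt{40623}$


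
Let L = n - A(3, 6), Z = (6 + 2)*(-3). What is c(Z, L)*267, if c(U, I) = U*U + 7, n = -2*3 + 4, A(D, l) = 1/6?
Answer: 155661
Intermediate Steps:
A(D, l) = 1/6
Z = -24 (Z = 8*(-3) = -24)
n = -2 (n = -6 + 4 = -2)
L = -13/6 (L = -2 - 1*1/6 = -2 - 1/6 = -13/6 ≈ -2.1667)
c(U, I) = 7 + U**2 (c(U, I) = U**2 + 7 = 7 + U**2)
c(Z, L)*267 = (7 + (-24)**2)*267 = (7 + 576)*267 = 583*267 = 155661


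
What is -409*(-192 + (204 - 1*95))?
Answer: 33947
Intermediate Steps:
-409*(-192 + (204 - 1*95)) = -409*(-192 + (204 - 95)) = -409*(-192 + 109) = -409*(-83) = 33947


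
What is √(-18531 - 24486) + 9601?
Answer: 9601 + I*√43017 ≈ 9601.0 + 207.41*I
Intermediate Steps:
√(-18531 - 24486) + 9601 = √(-43017) + 9601 = I*√43017 + 9601 = 9601 + I*√43017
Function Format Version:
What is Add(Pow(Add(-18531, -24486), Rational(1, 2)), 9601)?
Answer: Add(9601, Mul(I, Pow(43017, Rational(1, 2)))) ≈ Add(9601.0, Mul(207.41, I))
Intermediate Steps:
Add(Pow(Add(-18531, -24486), Rational(1, 2)), 9601) = Add(Pow(-43017, Rational(1, 2)), 9601) = Add(Mul(I, Pow(43017, Rational(1, 2))), 9601) = Add(9601, Mul(I, Pow(43017, Rational(1, 2))))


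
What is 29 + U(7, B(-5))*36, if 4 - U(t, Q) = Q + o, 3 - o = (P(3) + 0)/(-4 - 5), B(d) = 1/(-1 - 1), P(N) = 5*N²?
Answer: -97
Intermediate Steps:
B(d) = -½ (B(d) = 1/(-2) = -½)
o = 8 (o = 3 - (5*3² + 0)/(-4 - 5) = 3 - (5*9 + 0)/(-9) = 3 - (45 + 0)*(-1)/9 = 3 - 45*(-1)/9 = 3 - 1*(-5) = 3 + 5 = 8)
U(t, Q) = -4 - Q (U(t, Q) = 4 - (Q + 8) = 4 - (8 + Q) = 4 + (-8 - Q) = -4 - Q)
29 + U(7, B(-5))*36 = 29 + (-4 - 1*(-½))*36 = 29 + (-4 + ½)*36 = 29 - 7/2*36 = 29 - 126 = -97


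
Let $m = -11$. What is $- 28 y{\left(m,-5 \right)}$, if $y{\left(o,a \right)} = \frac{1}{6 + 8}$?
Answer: $-2$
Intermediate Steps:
$y{\left(o,a \right)} = \frac{1}{14}$
$- 28 y{\left(m,-5 \right)} = \left(-28\right) \frac{1}{14} = -2$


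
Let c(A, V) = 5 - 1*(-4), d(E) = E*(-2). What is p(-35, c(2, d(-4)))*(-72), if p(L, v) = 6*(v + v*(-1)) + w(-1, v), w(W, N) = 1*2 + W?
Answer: -72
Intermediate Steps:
d(E) = -2*E
w(W, N) = 2 + W
c(A, V) = 9 (c(A, V) = 5 + 4 = 9)
p(L, v) = 1 (p(L, v) = 6*(v + v*(-1)) + (2 - 1) = 6*(v - v) + 1 = 6*0 + 1 = 0 + 1 = 1)
p(-35, c(2, d(-4)))*(-72) = 1*(-72) = -72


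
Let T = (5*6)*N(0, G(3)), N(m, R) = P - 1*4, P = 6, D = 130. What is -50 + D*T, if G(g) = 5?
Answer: 7750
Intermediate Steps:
N(m, R) = 2 (N(m, R) = 6 - 1*4 = 6 - 4 = 2)
T = 60 (T = (5*6)*2 = 30*2 = 60)
-50 + D*T = -50 + 130*60 = -50 + 7800 = 7750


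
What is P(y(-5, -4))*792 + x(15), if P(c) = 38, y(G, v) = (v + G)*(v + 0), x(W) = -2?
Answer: 30094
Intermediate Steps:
y(G, v) = v*(G + v) (y(G, v) = (G + v)*v = v*(G + v))
P(y(-5, -4))*792 + x(15) = 38*792 - 2 = 30096 - 2 = 30094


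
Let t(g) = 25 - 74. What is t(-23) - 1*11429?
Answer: -11478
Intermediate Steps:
t(g) = -49
t(-23) - 1*11429 = -49 - 1*11429 = -49 - 11429 = -11478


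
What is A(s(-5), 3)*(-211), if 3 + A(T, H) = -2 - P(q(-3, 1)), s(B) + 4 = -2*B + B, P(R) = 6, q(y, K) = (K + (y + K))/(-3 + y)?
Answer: 2321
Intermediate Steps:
q(y, K) = (y + 2*K)/(-3 + y) (q(y, K) = (K + (K + y))/(-3 + y) = (y + 2*K)/(-3 + y))
s(B) = -4 - B (s(B) = -4 + (-2*B + B) = -4 - B)
A(T, H) = -11 (A(T, H) = -3 + (-2 - 1*6) = -3 + (-2 - 6) = -3 - 8 = -11)
A(s(-5), 3)*(-211) = -11*(-211) = 2321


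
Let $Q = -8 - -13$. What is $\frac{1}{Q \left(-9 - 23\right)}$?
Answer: $- \frac{1}{160} \approx -0.00625$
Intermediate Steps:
$Q = 5$ ($Q = -8 + 13 = 5$)
$\frac{1}{Q \left(-9 - 23\right)} = \frac{1}{5 \left(-9 - 23\right)} = \frac{1}{5 \left(-32\right)} = \frac{1}{-160} = - \frac{1}{160}$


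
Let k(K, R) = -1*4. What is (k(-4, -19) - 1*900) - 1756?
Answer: -2660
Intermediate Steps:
k(K, R) = -4
(k(-4, -19) - 1*900) - 1756 = (-4 - 1*900) - 1756 = (-4 - 900) - 1756 = -904 - 1756 = -2660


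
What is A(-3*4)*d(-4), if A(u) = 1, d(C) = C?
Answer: -4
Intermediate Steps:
A(-3*4)*d(-4) = 1*(-4) = -4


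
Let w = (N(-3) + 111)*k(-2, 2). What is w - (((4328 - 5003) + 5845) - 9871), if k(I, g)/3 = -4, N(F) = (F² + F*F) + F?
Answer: 3189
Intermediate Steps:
N(F) = F + 2*F² (N(F) = (F² + F²) + F = 2*F² + F = F + 2*F²)
k(I, g) = -12 (k(I, g) = 3*(-4) = -12)
w = -1512 (w = (-3*(1 + 2*(-3)) + 111)*(-12) = (-3*(1 - 6) + 111)*(-12) = (-3*(-5) + 111)*(-12) = (15 + 111)*(-12) = 126*(-12) = -1512)
w - (((4328 - 5003) + 5845) - 9871) = -1512 - (((4328 - 5003) + 5845) - 9871) = -1512 - ((-675 + 5845) - 9871) = -1512 - (5170 - 9871) = -1512 - 1*(-4701) = -1512 + 4701 = 3189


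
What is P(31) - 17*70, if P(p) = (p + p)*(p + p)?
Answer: 2654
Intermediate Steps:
P(p) = 4*p**2 (P(p) = (2*p)*(2*p) = 4*p**2)
P(31) - 17*70 = 4*31**2 - 17*70 = 4*961 - 1*1190 = 3844 - 1190 = 2654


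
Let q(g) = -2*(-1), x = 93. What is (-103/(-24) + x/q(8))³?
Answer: 1811386459/13824 ≈ 1.3103e+5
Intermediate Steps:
q(g) = 2
(-103/(-24) + x/q(8))³ = (-103/(-24) + 93/2)³ = (-103*(-1/24) + 93*(½))³ = (103/24 + 93/2)³ = (1219/24)³ = 1811386459/13824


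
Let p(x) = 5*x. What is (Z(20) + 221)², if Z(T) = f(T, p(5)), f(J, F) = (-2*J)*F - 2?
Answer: 609961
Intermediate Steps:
f(J, F) = -2 - 2*F*J (f(J, F) = -2*F*J - 2 = -2 - 2*F*J)
Z(T) = -2 - 50*T (Z(T) = -2 - 2*5*5*T = -2 - 2*25*T = -2 - 50*T)
(Z(20) + 221)² = ((-2 - 50*20) + 221)² = ((-2 - 1000) + 221)² = (-1002 + 221)² = (-781)² = 609961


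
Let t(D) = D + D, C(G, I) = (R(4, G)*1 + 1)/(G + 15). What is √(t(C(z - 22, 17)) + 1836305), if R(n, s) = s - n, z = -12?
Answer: √662907511/19 ≈ 1355.1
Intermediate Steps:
C(G, I) = (-3 + G)/(15 + G) (C(G, I) = ((G - 1*4)*1 + 1)/(G + 15) = ((G - 4)*1 + 1)/(15 + G) = ((-4 + G)*1 + 1)/(15 + G) = ((-4 + G) + 1)/(15 + G) = (-3 + G)/(15 + G))
t(D) = 2*D
√(t(C(z - 22, 17)) + 1836305) = √(2*((-3 + (-12 - 22))/(15 + (-12 - 22))) + 1836305) = √(2*((-3 - 34)/(15 - 34)) + 1836305) = √(2*(-37/(-19)) + 1836305) = √(2*(-1/19*(-37)) + 1836305) = √(2*(37/19) + 1836305) = √(74/19 + 1836305) = √(34889869/19) = √662907511/19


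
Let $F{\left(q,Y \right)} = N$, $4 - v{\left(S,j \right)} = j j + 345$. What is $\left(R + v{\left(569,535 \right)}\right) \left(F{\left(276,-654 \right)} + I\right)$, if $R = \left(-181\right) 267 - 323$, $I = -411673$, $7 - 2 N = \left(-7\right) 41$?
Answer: $137950099616$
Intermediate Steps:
$N = 147$ ($N = \frac{7}{2} - \frac{\left(-7\right) 41}{2} = \frac{7}{2} - - \frac{287}{2} = \frac{7}{2} + \frac{287}{2} = 147$)
$R = -48650$ ($R = -48327 - 323 = -48650$)
$v{\left(S,j \right)} = -341 - j^{2}$ ($v{\left(S,j \right)} = 4 - \left(j j + 345\right) = 4 - \left(j^{2} + 345\right) = 4 - \left(345 + j^{2}\right) = -341 - j^{2}$)
$F{\left(q,Y \right)} = 147$
$\left(R + v{\left(569,535 \right)}\right) \left(F{\left(276,-654 \right)} + I\right) = \left(-48650 - 286566\right) \left(147 - 411673\right) = \left(-48650 - 286566\right) \left(-411526\right) = \left(-335216\right) \left(-411526\right) = 137950099616$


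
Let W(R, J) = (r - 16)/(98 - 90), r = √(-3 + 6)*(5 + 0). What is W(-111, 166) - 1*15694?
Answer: -15696 + 5*√3/8 ≈ -15695.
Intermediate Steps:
r = 5*√3 (r = √3*5 = 5*√3 ≈ 8.6602)
W(R, J) = -2 + 5*√3/8 (W(R, J) = (5*√3 - 16)/(98 - 90) = (-16 + 5*√3)/8 = (-16 + 5*√3)*(⅛) = -2 + 5*√3/8)
W(-111, 166) - 1*15694 = (-2 + 5*√3/8) - 1*15694 = (-2 + 5*√3/8) - 15694 = -15696 + 5*√3/8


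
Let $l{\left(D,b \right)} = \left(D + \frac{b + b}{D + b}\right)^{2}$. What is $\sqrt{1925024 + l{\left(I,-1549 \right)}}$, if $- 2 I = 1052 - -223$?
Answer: $\frac{3 \sqrt{19799881579097}}{8746} \approx 1526.3$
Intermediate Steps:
$I = - \frac{1275}{2}$ ($I = - \frac{1052 - -223}{2} = - \frac{1052 + 223}{2} = \left(- \frac{1}{2}\right) 1275 = - \frac{1275}{2} \approx -637.5$)
$l{\left(D,b \right)} = \left(D + \frac{2 b}{D + b}\right)^{2}$
$\sqrt{1925024 + l{\left(I,-1549 \right)}} = \sqrt{1925024 + \frac{\left(\left(- \frac{1275}{2}\right)^{2} + 2 \left(-1549\right) - - \frac{1974975}{2}\right)^{2}}{\left(- \frac{1275}{2} - 1549\right)^{2}}} = \sqrt{1925024 + \frac{\left(\frac{1625625}{4} - 3098 + \frac{1974975}{2}\right)^{2}}{\frac{19123129}{4}}} = \sqrt{1925024 + \frac{4 \left(\frac{5563183}{4}\right)^{2}}{19123129}} = \sqrt{1925024 + \frac{4}{19123129} \cdot \frac{30949005091489}{16}} = \sqrt{1925024 + \frac{30949005091489}{76492516}} = \sqrt{\frac{178198934211873}{76492516}} = \frac{3 \sqrt{19799881579097}}{8746}$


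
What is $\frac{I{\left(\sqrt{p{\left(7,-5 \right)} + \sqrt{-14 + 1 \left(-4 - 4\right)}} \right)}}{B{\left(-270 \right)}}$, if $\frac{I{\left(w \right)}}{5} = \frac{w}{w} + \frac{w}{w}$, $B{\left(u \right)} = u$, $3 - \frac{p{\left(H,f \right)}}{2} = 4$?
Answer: $- \frac{1}{27} \approx -0.037037$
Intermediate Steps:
$p{\left(H,f \right)} = -2$ ($p{\left(H,f \right)} = 6 - 8 = -2$)
$I{\left(w \right)} = 10$ ($I{\left(w \right)} = 5 \left(\frac{w}{w} + \frac{w}{w}\right) = 5 \left(1 + 1\right) = 5 \cdot 2 = 10$)
$\frac{I{\left(\sqrt{p{\left(7,-5 \right)} + \sqrt{-14 + 1 \left(-4 - 4\right)}} \right)}}{B{\left(-270 \right)}} = \frac{10}{-270} = 10 \left(- \frac{1}{270}\right) = - \frac{1}{27}$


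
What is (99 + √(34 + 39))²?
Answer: (99 + √73)² ≈ 11566.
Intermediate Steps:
(99 + √(34 + 39))² = (99 + √73)²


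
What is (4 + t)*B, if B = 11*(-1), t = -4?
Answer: 0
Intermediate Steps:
B = -11
(4 + t)*B = (4 - 4)*(-11) = 0*(-11) = 0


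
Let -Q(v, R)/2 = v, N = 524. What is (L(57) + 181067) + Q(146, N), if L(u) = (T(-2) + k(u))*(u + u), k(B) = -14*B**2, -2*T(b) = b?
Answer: -5004515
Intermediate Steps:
T(b) = -b/2
Q(v, R) = -2*v
L(u) = 2*u*(1 - 14*u**2) (L(u) = (-1/2*(-2) - 14*u**2)*(u + u) = (1 - 14*u**2)*(2*u) = 2*u*(1 - 14*u**2))
(L(57) + 181067) + Q(146, N) = ((-28*57**3 + 2*57) + 181067) - 2*146 = ((-28*185193 + 114) + 181067) - 292 = ((-5185404 + 114) + 181067) - 292 = (-5185290 + 181067) - 292 = -5004223 - 292 = -5004515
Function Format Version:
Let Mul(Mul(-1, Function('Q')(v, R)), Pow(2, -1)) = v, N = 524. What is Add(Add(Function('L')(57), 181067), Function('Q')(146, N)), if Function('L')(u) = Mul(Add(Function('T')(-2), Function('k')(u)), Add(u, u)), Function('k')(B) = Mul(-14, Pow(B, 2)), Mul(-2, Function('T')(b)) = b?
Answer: -5004515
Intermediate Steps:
Function('T')(b) = Mul(Rational(-1, 2), b)
Function('Q')(v, R) = Mul(-2, v)
Function('L')(u) = Mul(2, u, Add(1, Mul(-14, Pow(u, 2)))) (Function('L')(u) = Mul(Add(Mul(Rational(-1, 2), -2), Mul(-14, Pow(u, 2))), Add(u, u)) = Mul(Add(1, Mul(-14, Pow(u, 2))), Mul(2, u)) = Mul(2, u, Add(1, Mul(-14, Pow(u, 2)))))
Add(Add(Function('L')(57), 181067), Function('Q')(146, N)) = Add(Add(Add(Mul(-28, Pow(57, 3)), Mul(2, 57)), 181067), Mul(-2, 146)) = Add(Add(Add(Mul(-28, 185193), 114), 181067), -292) = Add(Add(Add(-5185404, 114), 181067), -292) = Add(Add(-5185290, 181067), -292) = Add(-5004223, -292) = -5004515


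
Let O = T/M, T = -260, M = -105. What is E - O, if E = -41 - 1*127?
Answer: -3580/21 ≈ -170.48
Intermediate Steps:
E = -168 (E = -41 - 127 = -168)
O = 52/21 (O = -260/(-105) = -260*(-1/105) = 52/21 ≈ 2.4762)
E - O = -168 - 1*52/21 = -168 - 52/21 = -3580/21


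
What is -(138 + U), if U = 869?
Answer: -1007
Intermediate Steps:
-(138 + U) = -(138 + 869) = -1*1007 = -1007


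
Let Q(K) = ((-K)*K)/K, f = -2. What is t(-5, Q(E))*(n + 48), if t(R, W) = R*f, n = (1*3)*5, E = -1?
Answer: 630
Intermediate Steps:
Q(K) = -K (Q(K) = (-K²)/K = -K)
n = 15 (n = 3*5 = 15)
t(R, W) = -2*R (t(R, W) = R*(-2) = -2*R)
t(-5, Q(E))*(n + 48) = (-2*(-5))*(15 + 48) = 10*63 = 630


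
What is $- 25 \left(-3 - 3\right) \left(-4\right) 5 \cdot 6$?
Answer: $-18000$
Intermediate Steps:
$- 25 \left(-3 - 3\right) \left(-4\right) 5 \cdot 6 = - 25 \left(-6\right) \left(-4\right) 5 \cdot 6 = - 25 \cdot 24 \cdot 5 \cdot 6 = - 25 \cdot 120 \cdot 6 = \left(-25\right) 720 = -18000$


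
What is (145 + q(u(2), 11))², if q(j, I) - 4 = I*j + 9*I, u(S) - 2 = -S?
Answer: 61504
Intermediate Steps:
u(S) = 2 - S
q(j, I) = 4 + 9*I + I*j (q(j, I) = 4 + (I*j + 9*I) = 4 + (9*I + I*j) = 4 + 9*I + I*j)
(145 + q(u(2), 11))² = (145 + (4 + 9*11 + 11*(2 - 1*2)))² = (145 + (4 + 99 + 11*(2 - 2)))² = (145 + (4 + 99 + 11*0))² = (145 + (4 + 99 + 0))² = (145 + 103)² = 248² = 61504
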